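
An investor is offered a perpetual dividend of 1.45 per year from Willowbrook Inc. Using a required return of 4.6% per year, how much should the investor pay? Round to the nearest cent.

31.52

Level perpetuity: PV = C / r = 1.45 / 0.046 = 31.52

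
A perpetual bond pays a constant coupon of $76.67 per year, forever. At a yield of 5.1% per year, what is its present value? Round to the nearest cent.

Level perpetuity: PV = C / r = $76.67 / 0.051 = $1,503.33

$1503.33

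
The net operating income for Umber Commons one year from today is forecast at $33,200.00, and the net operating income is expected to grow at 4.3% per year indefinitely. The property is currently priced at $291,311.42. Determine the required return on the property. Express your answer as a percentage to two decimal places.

P = D₁/(r − g) ⇒ r = D₁/P + g = $33,200.0000/$291,311.42 + 0.043 = 0.113967 + 0.043 = 0.156967

15.70%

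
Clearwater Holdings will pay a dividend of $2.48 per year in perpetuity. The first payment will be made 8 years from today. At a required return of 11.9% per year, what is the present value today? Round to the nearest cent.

Value at end of year 7: C / r = $2.48 / 0.119 = $20.8403
Discount to today: PV = $20.8403 / (1 + 0.119)^7 = $20.8403 / 2.196902 = $9.49

$9.49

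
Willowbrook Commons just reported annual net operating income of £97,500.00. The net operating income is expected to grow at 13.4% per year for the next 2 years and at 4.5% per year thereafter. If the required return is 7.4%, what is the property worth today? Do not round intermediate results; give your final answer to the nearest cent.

£4128526.78

D_1 = 110565.00000
D_2 = 125380.71000
Terminal value at year 2: TV = D_2×(1+g_2)/(r−g_2) = 131022.84195/0.029 = 4518029.03276
P_0 = D_1/(1+r)^1 + D_2/(1+r)^2 + TV/(1+r)^2
    = 102946.92737 + 108698.15237 + 3916881.69737 = 4128526.77711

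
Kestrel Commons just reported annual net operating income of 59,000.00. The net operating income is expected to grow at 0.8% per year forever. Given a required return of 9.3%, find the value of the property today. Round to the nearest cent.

D₁ = D₀ × (1 + g) = 59,000.00 × 1.008 = 59,472.0000
Growing perpetuity: P = D₁ / (r − g) = 59,472.0000 / (0.093 − 0.008) = 699,670.59

699670.59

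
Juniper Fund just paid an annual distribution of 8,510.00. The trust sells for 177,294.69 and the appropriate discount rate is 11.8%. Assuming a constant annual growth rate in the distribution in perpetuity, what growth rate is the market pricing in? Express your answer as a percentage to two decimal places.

6.68%

P = D₀(1+g)/(r−g) ⇒ P(r−g) = D₀(1+g) ⇒ g(P+D₀) = P·r − D₀
g = (P·r − D₀)/(P + D₀) = (177,294.69×0.118 − 8,510.00) / (177,294.69 + 8,510.00) = 0.066795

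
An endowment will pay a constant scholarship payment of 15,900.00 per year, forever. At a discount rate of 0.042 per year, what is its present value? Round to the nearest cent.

378571.43

Level perpetuity: PV = C / r = 15,900.00 / 0.042 = 378,571.43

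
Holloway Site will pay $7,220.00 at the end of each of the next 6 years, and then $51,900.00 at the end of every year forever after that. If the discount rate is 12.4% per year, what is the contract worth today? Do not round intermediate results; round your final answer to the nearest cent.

$236913.08

PV of 6-year annuity: $7,220.00 × [1 − (1+0.124)^−6] / 0.124 = 29351.09553
Perpetuity value at year 6: $51,900.00 / 0.124 = 418548.38710
PV of perpetuity: 418548.38710 / (1+0.124)^6 = 207561.98018
Total PV = 29351.09553 + 207561.98018 = 236913.07571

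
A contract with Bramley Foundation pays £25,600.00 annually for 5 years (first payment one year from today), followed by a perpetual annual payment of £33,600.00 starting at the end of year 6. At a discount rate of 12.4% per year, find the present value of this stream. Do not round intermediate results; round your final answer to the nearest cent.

PV of 5-year annuity: £25,600.00 × [1 − (1+0.124)^−5] / 0.124 = 91375.09185
Perpetuity value at year 5: £33,600.00 / 0.124 = 270967.74194
PV of perpetuity: 270967.74194 / (1+0.124)^5 = 151037.93388
Total PV = 91375.09185 + 151037.93388 = 242413.02573

£242413.03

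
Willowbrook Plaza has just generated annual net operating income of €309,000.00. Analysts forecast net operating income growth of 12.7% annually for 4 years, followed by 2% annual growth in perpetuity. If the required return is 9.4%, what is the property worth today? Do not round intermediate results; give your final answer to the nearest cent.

€6128881.40

D_1 = 348243.00000
D_2 = 392469.86100
D_3 = 442313.53335
D_4 = 498487.35208
Terminal value at year 4: TV = D_4×(1+g_2)/(r−g_2) = 508457.09912/0.074 = 6871041.88005
P_0 = D_1/(1+r)^1 + D_2/(1+r)^2 + D_3/(1+r)^3 + D_4/(1+r)^4 + TV/(1+r)^4
    = 318320.84095 + 327922.84072 + 337814.48034 + 348004.49666 + 4796818.73775 = 6128881.39643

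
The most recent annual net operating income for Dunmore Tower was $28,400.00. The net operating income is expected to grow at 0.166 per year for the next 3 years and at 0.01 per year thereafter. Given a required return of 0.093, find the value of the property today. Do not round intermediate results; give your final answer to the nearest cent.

D_1 = 33114.40000
D_2 = 38611.39040
D_3 = 45020.88121
Terminal value at year 3: TV = D_3×(1+g_2)/(r−g_2) = 45471.09002/0.083 = 547844.45805
P_0 = D_1/(1+r)^1 + D_2/(1+r)^2 + D_3/(1+r)^3 + TV/(1+r)^3
    = 30296.79780 + 32320.28018 + 34478.90823 + 419562.61819 = 516658.60441

$516658.60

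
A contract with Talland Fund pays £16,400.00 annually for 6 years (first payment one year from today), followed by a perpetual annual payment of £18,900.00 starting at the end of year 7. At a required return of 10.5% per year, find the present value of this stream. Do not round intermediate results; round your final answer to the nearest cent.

£169269.55

PV of 6-year annuity: £16,400.00 × [1 − (1+0.105)^−6] / 0.105 = 70391.74196
Perpetuity value at year 6: £18,900.00 / 0.105 = 180000.00000
PV of perpetuity: 180000.00000 / (1+0.105)^6 = 98877.80957
Total PV = 70391.74196 + 98877.80957 = 169269.55153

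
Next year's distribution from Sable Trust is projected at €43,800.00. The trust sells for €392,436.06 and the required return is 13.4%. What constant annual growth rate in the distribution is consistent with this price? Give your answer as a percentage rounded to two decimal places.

2.24%

P = D₁/(r−g) ⇒ g = r − D₁/P = 0.134 − €43,800.00/€392,436.06 = 0.022389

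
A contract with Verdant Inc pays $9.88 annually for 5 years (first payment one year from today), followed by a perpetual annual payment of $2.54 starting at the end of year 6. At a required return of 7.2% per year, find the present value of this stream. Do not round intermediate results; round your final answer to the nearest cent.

PV of 5-year annuity: $9.88 × [1 − (1+0.072)^−5] / 0.072 = 40.29394
Perpetuity value at year 5: $2.54 / 0.072 = 35.27778
PV of perpetuity: 35.27778 / (1+0.072)^5 = 24.91881
Total PV = 40.29394 + 24.91881 = 65.21275

$65.21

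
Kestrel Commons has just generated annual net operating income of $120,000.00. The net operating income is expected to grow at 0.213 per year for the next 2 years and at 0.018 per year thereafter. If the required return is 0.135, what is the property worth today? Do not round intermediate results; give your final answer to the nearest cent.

$1457847.06

D_1 = 145560.00000
D_2 = 176564.28000
Terminal value at year 2: TV = D_2×(1+g_2)/(r−g_2) = 179742.43704/0.117 = 1536260.14564
P_0 = D_1/(1+r)^1 + D_2/(1+r)^2 + TV/(1+r)^2
    = 128246.69604 + 137060.12537 + 1192540.23609 = 1457847.05749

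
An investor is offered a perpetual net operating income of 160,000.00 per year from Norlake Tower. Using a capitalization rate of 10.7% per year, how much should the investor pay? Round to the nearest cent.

1495327.10

Level perpetuity: PV = C / r = 160,000.00 / 0.107 = 1,495,327.10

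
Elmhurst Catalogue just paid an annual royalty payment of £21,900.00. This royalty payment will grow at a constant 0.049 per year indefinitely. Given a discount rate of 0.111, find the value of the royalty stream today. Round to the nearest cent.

£370533.87

D₁ = D₀ × (1 + g) = £21,900.00 × 1.049 = £22,973.1000
Growing perpetuity: P = D₁ / (r − g) = £22,973.1000 / (0.111 − 0.049) = £370,533.87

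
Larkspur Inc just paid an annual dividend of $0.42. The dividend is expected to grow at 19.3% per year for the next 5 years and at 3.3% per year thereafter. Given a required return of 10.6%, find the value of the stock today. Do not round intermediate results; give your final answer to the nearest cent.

$11.33

D_1 = 0.50106
D_2 = 0.59776
D_3 = 0.71313
D_4 = 0.85077
D_5 = 1.01497
Terminal value at year 5: TV = D_5×(1+g_2)/(r−g_2) = 1.04846/0.073 = 14.36246
P_0 = D_1/(1+r)^1 + D_2/(1+r)^2 + D_3/(1+r)^3 + D_4/(1+r)^4 + D_5/(1+r)^5 + TV/(1+r)^5
    = 0.45304 + 0.48867 + 0.52711 + 0.56858 + 0.61330 + 8.67867 = 11.32938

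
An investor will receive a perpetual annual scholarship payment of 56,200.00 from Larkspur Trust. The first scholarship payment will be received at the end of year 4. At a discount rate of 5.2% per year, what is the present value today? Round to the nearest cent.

928294.45

Value at end of year 3: C / r = 56,200.00 / 0.052 = 1,080,769.2308
Discount to today: PV = 1,080,769.2308 / (1 + 0.052)^3 = 1,080,769.2308 / 1.164253 = 928,294.45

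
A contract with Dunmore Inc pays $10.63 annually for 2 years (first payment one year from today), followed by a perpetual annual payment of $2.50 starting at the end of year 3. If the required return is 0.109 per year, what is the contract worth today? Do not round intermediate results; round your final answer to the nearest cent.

PV of 2-year annuity: $10.63 × [1 − (1+0.109)^−2] / 0.109 = 18.22832
Perpetuity value at year 2: $2.50 / 0.109 = 22.93578
PV of perpetuity: 22.93578 / (1+0.109)^2 = 18.64878
Total PV = 18.22832 + 18.64878 = 36.87710

$36.88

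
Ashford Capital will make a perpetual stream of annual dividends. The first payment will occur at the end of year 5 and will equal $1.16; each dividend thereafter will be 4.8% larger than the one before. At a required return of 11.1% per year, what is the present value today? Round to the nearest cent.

Value at end of year 4: C₁ / (r − g) = $1.16 / (0.111 − 0.048) = $18.4127
Discount to today: PV = $18.4127 / (1 + 0.111)^4 = $18.4127 / 1.523548 = $12.09

$12.09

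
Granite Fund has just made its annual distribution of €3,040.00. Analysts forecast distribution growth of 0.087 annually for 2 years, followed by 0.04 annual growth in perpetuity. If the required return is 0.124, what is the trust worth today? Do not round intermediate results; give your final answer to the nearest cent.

€40984.01

D_1 = 3304.48000
D_2 = 3591.96976
Terminal value at year 2: TV = D_2×(1+g_2)/(r−g_2) = 3735.64855/0.084 = 44472.00655
P_0 = D_1/(1+r)^1 + D_2/(1+r)^2 + TV/(1+r)^2
    = 2939.92883 + 2843.15181 + 35200.92716 = 40984.00780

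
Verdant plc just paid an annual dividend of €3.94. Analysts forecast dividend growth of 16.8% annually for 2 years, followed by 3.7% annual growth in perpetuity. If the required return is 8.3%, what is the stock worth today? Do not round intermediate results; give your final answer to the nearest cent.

D_1 = 4.60192
D_2 = 5.37504
Terminal value at year 2: TV = D_2×(1+g_2)/(r−g_2) = 5.57392/0.046 = 121.17216
P_0 = D_1/(1+r)^1 + D_2/(1+r)^2 + TV/(1+r)^2
    = 4.24923 + 4.58274 + 103.31085 = 112.14282

€112.14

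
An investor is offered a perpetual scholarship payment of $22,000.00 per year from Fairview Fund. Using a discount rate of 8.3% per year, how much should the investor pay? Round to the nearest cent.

Level perpetuity: PV = C / r = $22,000.00 / 0.083 = $265,060.24

$265060.24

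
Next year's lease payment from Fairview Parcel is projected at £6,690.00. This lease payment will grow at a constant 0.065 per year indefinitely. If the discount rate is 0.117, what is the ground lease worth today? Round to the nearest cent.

Growing perpetuity: P = D₁ / (r − g) = £6,690.0000 / (0.117 − 0.065) = £128,653.85

£128653.85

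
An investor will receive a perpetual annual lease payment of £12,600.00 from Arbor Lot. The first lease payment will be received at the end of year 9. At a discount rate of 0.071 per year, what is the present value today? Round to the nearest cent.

£102517.13

Value at end of year 8: C / r = £12,600.00 / 0.071 = £177,464.7887
Discount to today: PV = £177,464.7887 / (1 + 0.071)^8 = £177,464.7887 / 1.731075 = £102,517.13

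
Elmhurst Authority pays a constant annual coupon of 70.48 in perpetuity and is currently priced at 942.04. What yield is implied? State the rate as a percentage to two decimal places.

P = C/r ⇒ r = C/P = 70.48/942.04 = 0.074816

7.48%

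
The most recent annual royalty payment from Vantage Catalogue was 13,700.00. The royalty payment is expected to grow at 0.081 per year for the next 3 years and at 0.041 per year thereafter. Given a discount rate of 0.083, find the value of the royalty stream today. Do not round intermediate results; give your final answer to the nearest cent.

378634.90

D_1 = 14809.70000
D_2 = 16009.28570
D_3 = 17306.03784
Terminal value at year 3: TV = D_3×(1+g_2)/(r−g_2) = 18015.58539/0.042 = 428942.50936
P_0 = D_1/(1+r)^1 + D_2/(1+r)^2 + D_3/(1+r)^3 + TV/(1+r)^3
    = 13674.69991 + 13649.44654 + 13624.23980 + 337686.51513 = 378634.90138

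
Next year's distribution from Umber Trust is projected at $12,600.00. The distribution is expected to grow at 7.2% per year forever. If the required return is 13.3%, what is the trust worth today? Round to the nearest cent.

$206557.38

Growing perpetuity: P = D₁ / (r − g) = $12,600.0000 / (0.133 − 0.072) = $206,557.38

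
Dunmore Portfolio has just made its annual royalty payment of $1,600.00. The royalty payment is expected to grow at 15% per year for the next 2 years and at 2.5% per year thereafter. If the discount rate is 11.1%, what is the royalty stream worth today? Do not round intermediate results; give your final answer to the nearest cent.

$23802.57

D_1 = 1840.00000
D_2 = 2116.00000
Terminal value at year 2: TV = D_2×(1+g_2)/(r−g_2) = 2168.90000/0.086 = 25219.76744
P_0 = D_1/(1+r)^1 + D_2/(1+r)^2 + TV/(1+r)^2
    = 1656.16562 + 1714.30284 + 20432.09784 = 23802.56630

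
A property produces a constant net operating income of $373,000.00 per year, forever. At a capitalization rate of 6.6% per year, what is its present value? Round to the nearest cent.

$5651515.15

Level perpetuity: PV = C / r = $373,000.00 / 0.066 = $5,651,515.15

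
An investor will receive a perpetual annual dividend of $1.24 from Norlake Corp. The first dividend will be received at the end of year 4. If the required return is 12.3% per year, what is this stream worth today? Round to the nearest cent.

Value at end of year 3: C / r = $1.24 / 0.123 = $10.0813
Discount to today: PV = $10.0813 / (1 + 0.123)^3 = $10.0813 / 1.416248 = $7.12

$7.12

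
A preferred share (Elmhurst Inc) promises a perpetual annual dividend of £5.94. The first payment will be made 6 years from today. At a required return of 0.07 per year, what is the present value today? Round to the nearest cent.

£60.50

Value at end of year 5: C / r = £5.94 / 0.07 = £84.8571
Discount to today: PV = £84.8571 / (1 + 0.07)^5 = £84.8571 / 1.402552 = £60.50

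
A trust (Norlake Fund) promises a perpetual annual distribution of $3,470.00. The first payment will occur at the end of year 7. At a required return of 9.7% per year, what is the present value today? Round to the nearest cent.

$20526.65

Value at end of year 6: C / r = $3,470.00 / 0.097 = $35,773.1959
Discount to today: PV = $35,773.1959 / (1 + 0.097)^6 = $35,773.1959 / 1.742769 = $20,526.65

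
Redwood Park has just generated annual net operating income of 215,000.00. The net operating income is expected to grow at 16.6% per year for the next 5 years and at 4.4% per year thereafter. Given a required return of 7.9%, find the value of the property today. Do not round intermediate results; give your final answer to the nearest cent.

10815269.56

D_1 = 250690.00000
D_2 = 292304.54000
D_3 = 340827.09364
D_4 = 397404.39118
D_5 = 463373.52012
Terminal value at year 5: TV = D_5×(1+g_2)/(r−g_2) = 483761.95501/0.035 = 13821770.14303
P_0 = D_1/(1+r)^1 + D_2/(1+r)^2 + D_3/(1+r)^3 + D_4/(1+r)^4 + D_5/(1+r)^5 + TV/(1+r)^5
    = 232335.49583 + 251068.75638 + 271312.48373 + 293188.46712 + 316828.31572 + 9450536.04618 = 10815269.56497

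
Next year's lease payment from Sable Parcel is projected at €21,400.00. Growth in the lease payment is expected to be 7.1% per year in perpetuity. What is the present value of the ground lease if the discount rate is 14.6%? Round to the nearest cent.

Growing perpetuity: P = D₁ / (r − g) = €21,400.0000 / (0.146 − 0.071) = €285,333.33

€285333.33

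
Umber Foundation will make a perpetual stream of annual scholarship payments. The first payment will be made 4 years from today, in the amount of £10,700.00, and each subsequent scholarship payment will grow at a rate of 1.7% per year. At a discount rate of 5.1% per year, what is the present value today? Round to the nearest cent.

Value at end of year 3: C₁ / (r − g) = £10,700.00 / (0.051 − 0.017) = £314,705.8824
Discount to today: PV = £314,705.8824 / (1 + 0.051)^3 = £314,705.8824 / 1.160936 = £271,079.52

£271079.52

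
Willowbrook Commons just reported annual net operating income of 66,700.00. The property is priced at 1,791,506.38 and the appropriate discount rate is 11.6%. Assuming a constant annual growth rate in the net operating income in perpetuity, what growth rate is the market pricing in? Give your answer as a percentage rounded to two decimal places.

7.59%

P = D₀(1+g)/(r−g) ⇒ P(r−g) = D₀(1+g) ⇒ g(P+D₀) = P·r − D₀
g = (P·r − D₀)/(P + D₀) = (1,791,506.38×0.116 − 66,700.00) / (1,791,506.38 + 66,700.00) = 0.075941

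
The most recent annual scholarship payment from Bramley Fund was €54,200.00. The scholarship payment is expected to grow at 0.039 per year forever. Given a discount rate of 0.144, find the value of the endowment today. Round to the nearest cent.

D₁ = D₀ × (1 + g) = €54,200.00 × 1.039 = €56,313.8000
Growing perpetuity: P = D₁ / (r − g) = €56,313.8000 / (0.144 − 0.039) = €536,321.90

€536321.90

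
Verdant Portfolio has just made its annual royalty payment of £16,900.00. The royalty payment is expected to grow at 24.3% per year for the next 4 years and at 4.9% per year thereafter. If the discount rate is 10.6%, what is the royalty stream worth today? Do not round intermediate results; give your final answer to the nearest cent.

D_1 = 21006.70000
D_2 = 26111.32810
D_3 = 32456.38083
D_4 = 40343.28137
Terminal value at year 4: TV = D_4×(1+g_2)/(r−g_2) = 42320.10216/0.057 = 742457.93257
P_0 = D_1/(1+r)^1 + D_2/(1+r)^2 + D_3/(1+r)^3 + D_4/(1+r)^4 + TV/(1+r)^4
    = 18993.39964 + 21346.10827 + 23990.24646 + 26961.91352 + 496193.81190 = 587485.47979

£587485.48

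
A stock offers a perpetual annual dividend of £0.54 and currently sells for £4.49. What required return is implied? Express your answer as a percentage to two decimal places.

12.03%

P = C/r ⇒ r = C/P = £0.54/£4.49 = 0.120267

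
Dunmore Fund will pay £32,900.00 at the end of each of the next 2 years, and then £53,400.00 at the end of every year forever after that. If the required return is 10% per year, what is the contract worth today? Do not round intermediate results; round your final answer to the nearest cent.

£498421.49

PV of 2-year annuity: £32,900.00 × [1 − (1+0.1)^−2] / 0.1 = 57099.17355
Perpetuity value at year 2: £53,400.00 / 0.1 = 534000.00000
PV of perpetuity: 534000.00000 / (1+0.1)^2 = 441322.31405
Total PV = 57099.17355 + 441322.31405 = 498421.48760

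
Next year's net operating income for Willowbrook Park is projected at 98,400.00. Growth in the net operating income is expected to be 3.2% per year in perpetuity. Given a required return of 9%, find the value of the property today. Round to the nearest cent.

Growing perpetuity: P = D₁ / (r − g) = 98,400.0000 / (0.09 − 0.032) = 1,696,551.72

1696551.72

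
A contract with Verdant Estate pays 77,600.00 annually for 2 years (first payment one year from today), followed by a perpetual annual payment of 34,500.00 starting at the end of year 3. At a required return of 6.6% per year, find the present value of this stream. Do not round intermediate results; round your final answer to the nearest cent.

PV of 2-year annuity: 77,600.00 × [1 − (1+0.066)^−2] / 0.066 = 141083.95608
Perpetuity value at year 2: 34,500.00 / 0.066 = 522727.27273
PV of perpetuity: 522727.27273 / (1+0.066)^2 = 460003.09122
Total PV = 141083.95608 + 460003.09122 = 601087.04730

601087.05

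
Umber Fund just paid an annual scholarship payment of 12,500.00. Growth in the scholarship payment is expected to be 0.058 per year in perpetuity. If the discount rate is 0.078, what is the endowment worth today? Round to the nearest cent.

661250.00

D₁ = D₀ × (1 + g) = 12,500.00 × 1.058 = 13,225.0000
Growing perpetuity: P = D₁ / (r − g) = 13,225.0000 / (0.078 − 0.058) = 661,250.00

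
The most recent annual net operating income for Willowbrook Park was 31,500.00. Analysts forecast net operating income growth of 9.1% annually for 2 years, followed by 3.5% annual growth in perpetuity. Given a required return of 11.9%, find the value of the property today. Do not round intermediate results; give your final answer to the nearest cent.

429599.53

D_1 = 34366.50000
D_2 = 37493.85150
Terminal value at year 2: TV = D_2×(1+g_2)/(r−g_2) = 38806.13630/0.084 = 461977.81312
P_0 = D_1/(1+r)^1 + D_2/(1+r)^2 + TV/(1+r)^2
    = 30711.79625 + 29943.31520 + 368944.41939 = 429599.53083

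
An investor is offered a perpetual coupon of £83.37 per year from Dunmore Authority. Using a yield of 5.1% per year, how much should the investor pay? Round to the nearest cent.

Level perpetuity: PV = C / r = £83.37 / 0.051 = £1,634.71

£1634.71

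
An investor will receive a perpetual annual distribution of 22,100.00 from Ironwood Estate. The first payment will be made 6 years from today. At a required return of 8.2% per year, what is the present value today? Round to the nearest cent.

Value at end of year 5: C / r = 22,100.00 / 0.082 = 269,512.1951
Discount to today: PV = 269,512.1951 / (1 + 0.082)^5 = 269,512.1951 / 1.482983 = 181,736.48

181736.48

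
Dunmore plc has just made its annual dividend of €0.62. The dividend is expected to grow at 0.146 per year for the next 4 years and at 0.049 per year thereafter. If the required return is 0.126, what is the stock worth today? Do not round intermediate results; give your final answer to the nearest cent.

€11.65

D_1 = 0.71052
D_2 = 0.81426
D_3 = 0.93314
D_4 = 1.06938
Terminal value at year 4: TV = D_4×(1+g_2)/(r−g_2) = 1.12177/0.077 = 14.56850
P_0 = D_1/(1+r)^1 + D_2/(1+r)^2 + D_3/(1+r)^3 + D_4/(1+r)^4 + TV/(1+r)^4
    = 0.63101 + 0.64222 + 0.65363 + 0.66524 + 9.06278 = 11.65488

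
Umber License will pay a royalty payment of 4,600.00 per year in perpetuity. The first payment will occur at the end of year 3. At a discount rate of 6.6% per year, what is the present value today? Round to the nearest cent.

61333.75

Value at end of year 2: C / r = 4,600.00 / 0.066 = 69,696.9697
Discount to today: PV = 69,696.9697 / (1 + 0.066)^2 = 69,696.9697 / 1.136356 = 61,333.75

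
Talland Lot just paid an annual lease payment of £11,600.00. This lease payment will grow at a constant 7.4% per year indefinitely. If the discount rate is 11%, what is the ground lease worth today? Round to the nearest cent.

£346066.67

D₁ = D₀ × (1 + g) = £11,600.00 × 1.074 = £12,458.4000
Growing perpetuity: P = D₁ / (r − g) = £12,458.4000 / (0.11 − 0.074) = £346,066.67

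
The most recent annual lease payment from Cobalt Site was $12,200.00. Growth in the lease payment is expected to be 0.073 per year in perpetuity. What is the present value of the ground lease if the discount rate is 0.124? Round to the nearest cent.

$256678.43

D₁ = D₀ × (1 + g) = $12,200.00 × 1.073 = $13,090.6000
Growing perpetuity: P = D₁ / (r − g) = $13,090.6000 / (0.124 − 0.073) = $256,678.43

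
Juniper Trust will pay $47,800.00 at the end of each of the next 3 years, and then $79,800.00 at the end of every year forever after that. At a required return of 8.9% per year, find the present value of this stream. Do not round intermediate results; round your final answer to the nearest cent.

PV of 3-year annuity: $47,800.00 × [1 − (1+0.089)^−3] / 0.089 = 121211.85160
Perpetuity value at year 3: $79,800.00 / 0.089 = 896629.21348
PV of perpetuity: 896629.21348 / (1+0.089)^3 = 694271.35245
Total PV = 121211.85160 + 694271.35245 = 815483.20405

$815483.20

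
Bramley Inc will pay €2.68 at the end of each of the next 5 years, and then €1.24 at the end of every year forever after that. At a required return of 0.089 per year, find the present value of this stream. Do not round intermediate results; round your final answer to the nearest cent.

PV of 5-year annuity: €2.68 × [1 − (1+0.089)^−5] / 0.089 = 10.45137
Perpetuity value at year 5: €1.24 / 0.089 = 13.93258
PV of perpetuity: 13.93258 / (1+0.089)^5 = 9.09688
Total PV = 10.45137 + 9.09688 = 19.54825

€19.55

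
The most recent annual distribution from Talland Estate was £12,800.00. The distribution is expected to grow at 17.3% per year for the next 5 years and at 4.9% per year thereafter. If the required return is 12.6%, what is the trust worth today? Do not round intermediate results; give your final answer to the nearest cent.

D_1 = 15014.40000
D_2 = 17611.89120
D_3 = 20658.74838
D_4 = 24232.71185
D_5 = 28424.97100
Terminal value at year 5: TV = D_5×(1+g_2)/(r−g_2) = 29817.79458/0.077 = 387244.08539
P_0 = D_1/(1+r)^1 + D_2/(1+r)^2 + D_3/(1+r)^3 + D_4/(1+r)^4 + D_5/(1+r)^5 + TV/(1+r)^5
    = 13334.28064 + 13890.86251 + 14470.67649 + 15074.69229 + 15703.92013 + 213940.41833 = 286414.85039

£286414.85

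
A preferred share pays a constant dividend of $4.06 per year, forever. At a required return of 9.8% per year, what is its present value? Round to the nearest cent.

Level perpetuity: PV = C / r = $4.06 / 0.098 = $41.43

$41.43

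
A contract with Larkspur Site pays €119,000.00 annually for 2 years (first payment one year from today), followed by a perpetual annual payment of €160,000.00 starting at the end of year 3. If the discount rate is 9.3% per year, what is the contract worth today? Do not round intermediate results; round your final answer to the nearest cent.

PV of 2-year annuity: €119,000.00 × [1 − (1+0.093)^−2] / 0.093 = 208485.50495
Perpetuity value at year 2: €160,000.00 / 0.093 = 1720430.10753
PV of perpetuity: 1720430.10753 / (1+0.093)^2 = 1440113.46222
Total PV = 208485.50495 + 1440113.46222 = 1648598.96717

€1648598.97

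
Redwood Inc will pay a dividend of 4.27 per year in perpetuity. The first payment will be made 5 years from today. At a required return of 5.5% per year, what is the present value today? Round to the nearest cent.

Value at end of year 4: C / r = 4.27 / 0.055 = 77.6364
Discount to today: PV = 77.6364 / (1 + 0.055)^4 = 77.6364 / 1.238825 = 62.67

62.67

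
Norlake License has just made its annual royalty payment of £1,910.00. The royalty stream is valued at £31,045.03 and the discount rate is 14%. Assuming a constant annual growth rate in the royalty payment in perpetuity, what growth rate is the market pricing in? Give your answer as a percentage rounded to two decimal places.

P = D₀(1+g)/(r−g) ⇒ P(r−g) = D₀(1+g) ⇒ g(P+D₀) = P·r − D₀
g = (P·r − D₀)/(P + D₀) = (£31,045.03×0.14 − £1,910.00) / (£31,045.03 + £1,910.00) = 0.073928

7.39%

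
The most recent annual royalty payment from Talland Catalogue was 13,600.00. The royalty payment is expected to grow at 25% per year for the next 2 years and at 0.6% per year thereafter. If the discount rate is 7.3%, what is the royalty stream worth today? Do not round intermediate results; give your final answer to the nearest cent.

D_1 = 17000.00000
D_2 = 21250.00000
Terminal value at year 2: TV = D_2×(1+g_2)/(r−g_2) = 21377.50000/0.067 = 319067.16418
P_0 = D_1/(1+r)^1 + D_2/(1+r)^2 + TV/(1+r)^2
    = 15843.42964 + 18456.93108 + 277129.44274 = 311429.80345

311429.80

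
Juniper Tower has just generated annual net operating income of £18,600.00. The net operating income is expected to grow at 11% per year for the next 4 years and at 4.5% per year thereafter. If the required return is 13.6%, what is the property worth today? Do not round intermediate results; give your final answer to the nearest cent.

D_1 = 20646.00000
D_2 = 22917.06000
D_3 = 25437.93660
D_4 = 28236.10963
Terminal value at year 4: TV = D_4×(1+g_2)/(r−g_2) = 29506.73456/0.091 = 324249.83032
P_0 = D_1/(1+r)^1 + D_2/(1+r)^2 + D_3/(1+r)^3 + D_4/(1+r)^4 + TV/(1+r)^4
    = 18174.29577 + 17758.33478 + 17351.89402 + 16954.75560 + 194700.21540 = 264939.49557

£264939.50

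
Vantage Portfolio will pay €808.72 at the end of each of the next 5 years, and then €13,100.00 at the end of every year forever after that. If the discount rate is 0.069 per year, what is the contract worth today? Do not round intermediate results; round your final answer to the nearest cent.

PV of 5-year annuity: €808.72 × [1 − (1+0.069)^−5] / 0.069 = 3324.80905
Perpetuity value at year 5: €13,100.00 / 0.069 = 189855.07246
PV of perpetuity: 189855.07246 / (1+0.069)^5 = 135998.36239
Total PV = 3324.80905 + 135998.36239 = 139323.17144

€139323.17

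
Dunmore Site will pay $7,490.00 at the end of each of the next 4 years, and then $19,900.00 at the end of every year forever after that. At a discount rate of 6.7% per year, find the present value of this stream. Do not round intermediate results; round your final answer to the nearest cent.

$254693.37

PV of 4-year annuity: $7,490.00 × [1 − (1+0.067)^−4] / 0.067 = 25542.98435
Perpetuity value at year 4: $19,900.00 / 0.067 = 297014.92537
PV of perpetuity: 297014.92537 / (1+0.067)^4 = 229150.38751
Total PV = 25542.98435 + 229150.38751 = 254693.37186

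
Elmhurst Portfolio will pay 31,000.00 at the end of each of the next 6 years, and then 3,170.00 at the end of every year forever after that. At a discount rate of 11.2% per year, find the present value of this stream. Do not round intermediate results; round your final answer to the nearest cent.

PV of 6-year annuity: 31,000.00 × [1 − (1+0.112)^−6] / 0.112 = 130394.52208
Perpetuity value at year 6: 3,170.00 / 0.112 = 28303.57143
PV of perpetuity: 28303.57143 / (1+0.112)^6 = 14969.67998
Total PV = 130394.52208 + 14969.67998 = 145364.20206

145364.20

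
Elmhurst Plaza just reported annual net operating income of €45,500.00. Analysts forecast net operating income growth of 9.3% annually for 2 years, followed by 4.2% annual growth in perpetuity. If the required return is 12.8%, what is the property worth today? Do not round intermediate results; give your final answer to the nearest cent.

D_1 = 49731.50000
D_2 = 54356.52950
Terminal value at year 2: TV = D_2×(1+g_2)/(r−g_2) = 56639.50374/0.086 = 658598.88069
P_0 = D_1/(1+r)^1 + D_2/(1+r)^2 + TV/(1+r)^2
    = 44088.20922 + 42720.22400 + 517610.15596 = 604418.58919

€604418.59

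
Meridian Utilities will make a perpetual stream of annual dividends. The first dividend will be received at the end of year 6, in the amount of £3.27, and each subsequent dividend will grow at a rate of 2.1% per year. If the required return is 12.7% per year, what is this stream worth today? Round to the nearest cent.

Value at end of year 5: C₁ / (r − g) = £3.27 / (0.127 − 0.021) = £30.8491
Discount to today: PV = £30.8491 / (1 + 0.127)^5 = £30.8491 / 1.818108 = £16.97

£16.97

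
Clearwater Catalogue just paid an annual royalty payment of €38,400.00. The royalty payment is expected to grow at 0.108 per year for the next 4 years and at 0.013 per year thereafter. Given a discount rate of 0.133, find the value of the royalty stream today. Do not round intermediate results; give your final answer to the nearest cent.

€441794.16

D_1 = 42547.20000
D_2 = 47142.29760
D_3 = 52233.66574
D_4 = 57874.90164
Terminal value at year 4: TV = D_4×(1+g_2)/(r−g_2) = 58627.27536/0.12 = 488560.62802
P_0 = D_1/(1+r)^1 + D_2/(1+r)^2 + D_3/(1+r)^3 + D_4/(1+r)^4 + TV/(1+r)^4
    = 37552.69197 + 36724.08005 + 35913.75172 + 35121.30354 + 296482.33735 = 441794.16463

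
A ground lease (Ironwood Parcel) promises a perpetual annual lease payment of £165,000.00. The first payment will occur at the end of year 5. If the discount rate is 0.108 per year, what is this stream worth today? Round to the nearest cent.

£1013680.63

Value at end of year 4: C / r = £165,000.00 / 0.108 = £1,527,777.7778
Discount to today: PV = £1,527,777.7778 / (1 + 0.108)^4 = £1,527,777.7778 / 1.507159 = £1,013,680.63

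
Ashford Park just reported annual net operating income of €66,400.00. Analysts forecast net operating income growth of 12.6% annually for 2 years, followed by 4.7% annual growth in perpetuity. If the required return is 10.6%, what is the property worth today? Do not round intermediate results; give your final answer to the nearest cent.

€1357743.34

D_1 = 74766.40000
D_2 = 84186.96640
Terminal value at year 2: TV = D_2×(1+g_2)/(r−g_2) = 88143.75382/0.059 = 1493961.92917
P_0 = D_1/(1+r)^1 + D_2/(1+r)^2 + TV/(1+r)^2
    = 67600.72333 + 68823.15955 + 1221319.45852 = 1357743.34140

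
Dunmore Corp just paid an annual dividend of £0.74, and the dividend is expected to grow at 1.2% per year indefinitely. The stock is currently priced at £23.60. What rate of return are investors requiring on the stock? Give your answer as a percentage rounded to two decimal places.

D₁ = £0.74 × 1.012 = £0.7489
P = D₁/(r − g) ⇒ r = D₁/P + g = £0.7489/£23.60 + 0.012 = 0.031732 + 0.012 = 0.043732

4.37%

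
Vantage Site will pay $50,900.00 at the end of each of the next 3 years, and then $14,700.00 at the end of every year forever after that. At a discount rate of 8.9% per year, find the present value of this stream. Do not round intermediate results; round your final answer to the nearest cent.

PV of 3-year annuity: $50,900.00 × [1 − (1+0.089)^−3] / 0.089 = 129072.87126
Perpetuity value at year 3: $14,700.00 / 0.089 = 165168.53933
PV of perpetuity: 165168.53933 / (1+0.089)^3 = 127892.09124
Total PV = 129072.87126 + 127892.09124 = 256964.96250

$256964.96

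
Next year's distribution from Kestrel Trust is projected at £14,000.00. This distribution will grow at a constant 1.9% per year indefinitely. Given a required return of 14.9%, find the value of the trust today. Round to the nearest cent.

£107692.31

Growing perpetuity: P = D₁ / (r − g) = £14,000.0000 / (0.149 − 0.019) = £107,692.31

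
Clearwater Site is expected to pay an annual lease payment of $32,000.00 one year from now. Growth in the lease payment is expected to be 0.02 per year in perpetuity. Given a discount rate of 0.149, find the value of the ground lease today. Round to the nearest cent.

Growing perpetuity: P = D₁ / (r − g) = $32,000.0000 / (0.149 − 0.02) = $248,062.02

$248062.02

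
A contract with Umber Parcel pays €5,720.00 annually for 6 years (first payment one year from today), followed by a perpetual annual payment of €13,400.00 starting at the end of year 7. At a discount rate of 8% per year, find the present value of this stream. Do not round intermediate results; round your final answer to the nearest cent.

PV of 6-year annuity: €5,720.00 × [1 − (1+0.08)^−6] / 0.08 = 26442.87168
Perpetuity value at year 6: €13,400.00 / 0.08 = 167500.00000
PV of perpetuity: 167500.00000 / (1+0.08)^6 = 105553.41250
Total PV = 26442.87168 + 105553.41250 = 131996.28418

€131996.28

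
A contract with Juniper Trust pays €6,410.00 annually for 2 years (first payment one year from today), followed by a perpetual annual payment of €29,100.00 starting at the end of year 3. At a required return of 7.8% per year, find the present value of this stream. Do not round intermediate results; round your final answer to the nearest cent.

€332503.42

PV of 2-year annuity: €6,410.00 × [1 − (1+0.078)^−2] / 0.078 = 11462.14904
Perpetuity value at year 2: €29,100.00 / 0.078 = 373076.92308
PV of perpetuity: 373076.92308 / (1+0.078)^2 = 321041.26989
Total PV = 11462.14904 + 321041.26989 = 332503.41892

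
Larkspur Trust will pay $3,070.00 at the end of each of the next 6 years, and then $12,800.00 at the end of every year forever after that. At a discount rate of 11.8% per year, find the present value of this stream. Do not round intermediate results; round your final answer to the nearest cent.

$68242.96

PV of 6-year annuity: $3,070.00 × [1 − (1+0.118)^−6] / 0.118 = 12693.84120
Perpetuity value at year 6: $12,800.00 / 0.118 = 108474.57627
PV of perpetuity: 108474.57627 / (1+0.118)^6 = 55549.11459
Total PV = 12693.84120 + 55549.11459 = 68242.95579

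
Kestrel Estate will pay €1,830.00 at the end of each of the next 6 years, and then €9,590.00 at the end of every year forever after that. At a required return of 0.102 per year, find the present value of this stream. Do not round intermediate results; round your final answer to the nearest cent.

PV of 6-year annuity: €1,830.00 × [1 − (1+0.102)^−6] / 0.102 = 7923.63034
Perpetuity value at year 6: €9,590.00 / 0.102 = 94019.60784
PV of perpetuity: 94019.60784 / (1+0.102)^6 = 52496.32096
Total PV = 7923.63034 + 52496.32096 = 60419.95130

€60419.95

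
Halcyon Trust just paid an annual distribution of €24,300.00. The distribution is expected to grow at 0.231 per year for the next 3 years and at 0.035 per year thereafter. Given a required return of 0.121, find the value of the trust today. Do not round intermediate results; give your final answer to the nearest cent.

€475428.30

D_1 = 29913.30000
D_2 = 36823.27230
D_3 = 45329.44820
Terminal value at year 3: TV = D_3×(1+g_2)/(r−g_2) = 46915.97889/0.086 = 545534.63824
P_0 = D_1/(1+r)^1 + D_2/(1+r)^2 + D_3/(1+r)^3 + TV/(1+r)^3
    = 26684.47814 + 29302.93720 + 32178.33692 + 387262.54317 = 475428.29543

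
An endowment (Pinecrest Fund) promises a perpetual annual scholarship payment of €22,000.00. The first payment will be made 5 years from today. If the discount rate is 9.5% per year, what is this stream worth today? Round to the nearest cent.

Value at end of year 4: C / r = €22,000.00 / 0.095 = €231,578.9474
Discount to today: PV = €231,578.9474 / (1 + 0.095)^4 = €231,578.9474 / 1.437661 = €161,080.36

€161080.36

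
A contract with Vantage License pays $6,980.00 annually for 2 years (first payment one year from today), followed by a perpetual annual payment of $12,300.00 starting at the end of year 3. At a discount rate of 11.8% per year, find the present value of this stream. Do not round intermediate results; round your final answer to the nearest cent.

$95222.53

PV of 2-year annuity: $6,980.00 × [1 − (1+0.118)^−2] / 0.118 = 11827.63112
Perpetuity value at year 2: $12,300.00 / 0.118 = 104237.28814
PV of perpetuity: 104237.28814 / (1+0.118)^2 = 83394.90092
Total PV = 11827.63112 + 83394.90092 = 95222.53204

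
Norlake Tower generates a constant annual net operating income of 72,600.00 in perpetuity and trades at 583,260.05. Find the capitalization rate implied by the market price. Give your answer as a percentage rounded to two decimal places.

12.45%

P = C/r ⇒ r = C/P = 72,600.00/583,260.05 = 0.124473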